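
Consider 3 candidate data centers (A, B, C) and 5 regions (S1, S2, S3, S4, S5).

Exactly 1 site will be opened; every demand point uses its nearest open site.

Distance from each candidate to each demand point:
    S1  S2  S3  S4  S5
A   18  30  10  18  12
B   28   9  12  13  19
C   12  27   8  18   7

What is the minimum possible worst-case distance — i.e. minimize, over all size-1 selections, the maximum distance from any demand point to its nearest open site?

Open {C}.
  Farthest demand point is S2 at distance 27 (to C); all others are ≤ 27.
With {B} the worst case is 28.
With {A} the worst case is 30.
No size-1 selection achieves below 27.

27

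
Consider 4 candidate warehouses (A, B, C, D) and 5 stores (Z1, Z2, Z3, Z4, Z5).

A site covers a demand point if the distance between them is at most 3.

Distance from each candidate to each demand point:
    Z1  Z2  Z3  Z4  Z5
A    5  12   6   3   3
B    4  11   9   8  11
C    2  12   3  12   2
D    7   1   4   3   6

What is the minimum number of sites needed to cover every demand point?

2

Coverage sets (demand points within 3 of each site):
  A: {Z4, Z5}
  B: {}
  C: {Z1, Z3, Z5}
  D: {Z2, Z4}
No single site covers all 5 demand points.
But {C, D} covers everything, so the minimum is 2.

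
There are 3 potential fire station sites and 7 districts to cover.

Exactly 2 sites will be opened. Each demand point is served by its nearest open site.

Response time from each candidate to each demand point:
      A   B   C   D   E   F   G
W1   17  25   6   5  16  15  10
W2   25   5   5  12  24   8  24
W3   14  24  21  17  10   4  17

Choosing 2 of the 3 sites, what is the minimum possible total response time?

Open {W1, W2}.
  A→W1 17, B→W2 5, C→W2 5, D→W1 5, E→W1 16, F→W2 8, G→W1 10  ⇒ total 66.
Compare {W2, W3}: total 67.
Compare {W1, W3}: total 73.

66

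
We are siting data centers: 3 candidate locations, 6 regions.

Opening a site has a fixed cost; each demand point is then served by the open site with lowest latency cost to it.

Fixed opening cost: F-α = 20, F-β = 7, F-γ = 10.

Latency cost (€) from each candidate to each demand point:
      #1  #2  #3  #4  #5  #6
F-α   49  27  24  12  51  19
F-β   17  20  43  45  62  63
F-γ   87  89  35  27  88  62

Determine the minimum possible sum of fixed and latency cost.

170

Open {F-α, F-β}: assign each demand point to its cheapest open site.
  #1→F-β 17, #2→F-β 20, #3→F-α 24, #4→F-α 12, #5→F-α 51, #6→F-α 19
  latency cost 143, fixed 27 → total 170.
Compare {F-α, F-β, F-γ}: latency cost 143 + fixed 37 = 180.
Compare {F-α}: latency cost 182 + fixed 20 = 202.
Compare {F-α, F-γ}: latency cost 182 + fixed 30 = 212.
All other subsets cost ≥ 180. Minimum total cost: 170.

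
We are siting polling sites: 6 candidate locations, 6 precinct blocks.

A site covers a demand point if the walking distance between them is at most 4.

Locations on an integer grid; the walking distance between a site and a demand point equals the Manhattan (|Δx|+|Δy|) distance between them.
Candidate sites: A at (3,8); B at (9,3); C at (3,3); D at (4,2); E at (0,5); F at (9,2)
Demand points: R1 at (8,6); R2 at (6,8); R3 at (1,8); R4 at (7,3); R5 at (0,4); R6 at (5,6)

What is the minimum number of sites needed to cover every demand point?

3

Coverage sets (demand points within 4 of each site):
  A: {R2, R3, R6}
  B: {R1, R4}
  C: {R4, R5}
  D: {R4}
  E: {R3, R5}
  F: {R4}
No 2 sites suffice: every size-2 union leaves at least one demand point uncovered.
But {A, B, C} covers everything, so the minimum is 3.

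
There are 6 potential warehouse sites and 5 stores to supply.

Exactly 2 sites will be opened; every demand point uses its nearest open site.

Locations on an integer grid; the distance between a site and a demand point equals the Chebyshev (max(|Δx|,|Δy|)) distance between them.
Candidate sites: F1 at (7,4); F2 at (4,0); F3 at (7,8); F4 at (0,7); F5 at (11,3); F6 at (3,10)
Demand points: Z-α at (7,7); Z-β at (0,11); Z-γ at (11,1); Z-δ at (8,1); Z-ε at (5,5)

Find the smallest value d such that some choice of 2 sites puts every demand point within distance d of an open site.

Open {F1, F4}.
  Farthest demand point is Z-β at distance 4 (to F4); all others are ≤ 4.
With {F1, F6} the worst case is 4.
With {F4, F5} the worst case is 5.
No size-2 selection achieves below 4.

4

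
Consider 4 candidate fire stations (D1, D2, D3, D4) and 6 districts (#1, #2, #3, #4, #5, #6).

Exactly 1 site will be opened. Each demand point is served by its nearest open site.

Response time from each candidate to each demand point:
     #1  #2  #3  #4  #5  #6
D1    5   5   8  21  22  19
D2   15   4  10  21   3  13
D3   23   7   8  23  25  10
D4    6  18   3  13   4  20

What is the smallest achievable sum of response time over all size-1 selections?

Open {D4}.
  #1→D4 6, #2→D4 18, #3→D4 3, #4→D4 13, #5→D4 4, #6→D4 20  ⇒ total 64.
Compare {D2}: total 66.
Compare {D1}: total 80.
No size-1 selection does better; minimum is 64.

64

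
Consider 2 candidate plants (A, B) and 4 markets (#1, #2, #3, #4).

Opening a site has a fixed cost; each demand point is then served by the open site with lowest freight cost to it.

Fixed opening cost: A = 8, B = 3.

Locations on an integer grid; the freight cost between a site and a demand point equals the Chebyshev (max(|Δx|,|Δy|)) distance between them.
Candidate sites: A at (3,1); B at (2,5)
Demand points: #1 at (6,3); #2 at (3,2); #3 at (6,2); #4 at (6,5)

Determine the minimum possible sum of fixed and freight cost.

Open {B}: assign each demand point to its cheapest open site.
  #1→B 4, #2→B 3, #3→B 4, #4→B 4
  freight cost 15, fixed 3 → total 18.
Compare {A}: freight cost 11 + fixed 8 = 19.
Compare {A, B}: freight cost 11 + fixed 11 = 22.

18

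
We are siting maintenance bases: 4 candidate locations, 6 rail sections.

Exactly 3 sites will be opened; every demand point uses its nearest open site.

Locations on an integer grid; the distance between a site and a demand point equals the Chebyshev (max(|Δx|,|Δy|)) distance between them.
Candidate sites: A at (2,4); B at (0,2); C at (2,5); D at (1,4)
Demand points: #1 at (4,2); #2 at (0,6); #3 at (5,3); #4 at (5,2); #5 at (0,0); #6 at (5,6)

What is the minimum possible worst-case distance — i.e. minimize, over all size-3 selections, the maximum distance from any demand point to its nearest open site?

3

Open {A, B, C}.
  Farthest demand point is #3 at distance 3 (to A); all others are ≤ 3.
With {A, B, D} the worst case is 3.
With {B, C, D} the worst case is 3.
No size-3 selection achieves below 3.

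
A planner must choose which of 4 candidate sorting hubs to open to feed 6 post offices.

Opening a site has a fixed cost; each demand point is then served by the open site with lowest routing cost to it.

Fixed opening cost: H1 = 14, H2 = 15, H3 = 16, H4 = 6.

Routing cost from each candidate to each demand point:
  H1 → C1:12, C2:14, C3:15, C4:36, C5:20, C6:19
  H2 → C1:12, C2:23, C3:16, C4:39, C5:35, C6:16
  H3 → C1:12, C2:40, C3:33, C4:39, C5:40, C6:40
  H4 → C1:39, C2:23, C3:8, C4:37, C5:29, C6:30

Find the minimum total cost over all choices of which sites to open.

129

Open {H1, H4}: assign each demand point to its cheapest open site.
  C1→H1 12, C2→H1 14, C3→H4 8, C4→H1 36, C5→H1 20, C6→H1 19
  routing cost 109, fixed 20 → total 129.
Compare {H1}: routing cost 116 + fixed 14 = 130.
Compare {H1, H2, H4}: routing cost 106 + fixed 35 = 141.
Compare {H1, H2}: routing cost 113 + fixed 29 = 142.
All other subsets cost ≥ 130. Minimum total cost: 129.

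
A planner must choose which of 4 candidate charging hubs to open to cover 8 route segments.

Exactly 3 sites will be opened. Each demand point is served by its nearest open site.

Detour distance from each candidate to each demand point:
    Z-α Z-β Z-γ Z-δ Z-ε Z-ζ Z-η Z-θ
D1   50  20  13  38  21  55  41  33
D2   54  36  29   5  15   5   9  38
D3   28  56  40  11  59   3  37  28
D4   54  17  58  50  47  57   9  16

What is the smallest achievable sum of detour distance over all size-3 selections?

Open {D1, D3, D4}.
  Z-α→D3 28, Z-β→D4 17, Z-γ→D1 13, Z-δ→D3 11, Z-ε→D1 21, Z-ζ→D3 3, Z-η→D4 9, Z-θ→D4 16  ⇒ total 118.
Compare {D1, D2, D3}: total 121.
Compare {D2, D3, D4}: total 122.
No size-3 selection does better; minimum is 118.

118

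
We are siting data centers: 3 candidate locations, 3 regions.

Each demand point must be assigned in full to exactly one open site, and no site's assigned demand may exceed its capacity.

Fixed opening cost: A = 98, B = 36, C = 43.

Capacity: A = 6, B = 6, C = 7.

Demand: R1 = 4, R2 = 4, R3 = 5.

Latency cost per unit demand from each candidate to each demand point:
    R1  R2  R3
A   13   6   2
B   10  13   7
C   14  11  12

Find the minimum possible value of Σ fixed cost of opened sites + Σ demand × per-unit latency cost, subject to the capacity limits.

Open {A, B, C}; cheapest assignment that respects the capacities:
  A (cap 6, load 5): R3 — cost 5×2 = 10
  B (cap 6, load 4): R1 — cost 4×10 = 40
  C (cap 7, load 4): R2 — cost 4×11 = 44
  Shipping 94, fixed 177 → total 271.
  Any other capacity-feasible assignment to {A, B, C} ships for at least 94.
Total demand is 13; every other set of sites either has combined capacity below 13 or cannot fit the demands without splitting one across sites, so {A, B, C} is the only feasible choice of open sites. Minimum: 271.

271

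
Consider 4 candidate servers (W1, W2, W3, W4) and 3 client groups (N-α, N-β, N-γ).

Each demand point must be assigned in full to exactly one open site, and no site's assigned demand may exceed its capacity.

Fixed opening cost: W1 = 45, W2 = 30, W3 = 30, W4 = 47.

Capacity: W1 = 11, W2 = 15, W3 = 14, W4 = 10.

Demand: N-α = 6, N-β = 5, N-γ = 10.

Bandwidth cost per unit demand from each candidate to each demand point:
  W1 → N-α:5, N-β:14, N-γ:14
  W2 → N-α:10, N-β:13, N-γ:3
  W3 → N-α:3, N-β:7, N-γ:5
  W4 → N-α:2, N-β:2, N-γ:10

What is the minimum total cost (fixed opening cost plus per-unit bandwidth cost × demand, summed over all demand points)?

Open {W2, W3}; cheapest assignment that respects the capacities:
  W2 (cap 15, load 10): N-γ — cost 10×3 = 30
  W3 (cap 14, load 11): N-α, N-β — cost 6×3 + 5×7 = 53
  Shipping 83, fixed 60 → total 143.
  Any other capacity-feasible assignment to {W2, W3} ships for at least 83.
Compare {W2, W3, W4}: its best feasible assignment gives total 165.
Compare {W2, W4}: its best feasible assignment gives total 184.
Every other set of open sites that can feasibly serve all demand totals ≥ 165 even under its best assignment. Minimum: 143.

143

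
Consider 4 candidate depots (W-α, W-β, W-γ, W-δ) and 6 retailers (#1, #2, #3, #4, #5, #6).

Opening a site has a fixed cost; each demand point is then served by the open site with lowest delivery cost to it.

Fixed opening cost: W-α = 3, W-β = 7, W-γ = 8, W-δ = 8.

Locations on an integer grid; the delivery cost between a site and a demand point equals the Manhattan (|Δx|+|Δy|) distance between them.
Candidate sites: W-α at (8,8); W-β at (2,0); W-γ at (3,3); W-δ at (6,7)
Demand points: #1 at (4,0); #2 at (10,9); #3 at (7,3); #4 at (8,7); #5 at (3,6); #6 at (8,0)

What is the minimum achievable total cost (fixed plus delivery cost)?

Open {W-α, W-γ}: assign each demand point to its cheapest open site.
  #1→W-γ 4, #2→W-α 3, #3→W-γ 4, #4→W-α 1, #5→W-γ 3, #6→W-α 8
  delivery cost 23, fixed 11 → total 34.
Compare {W-α, W-β}: delivery cost 25 + fixed 10 = 35.
Compare {W-α, W-β, W-γ}: delivery cost 19 + fixed 18 = 37.
Compare {W-α, W-β, W-δ}: delivery cost 21 + fixed 18 = 39.
All other subsets cost ≥ 35. Minimum total cost: 34.

34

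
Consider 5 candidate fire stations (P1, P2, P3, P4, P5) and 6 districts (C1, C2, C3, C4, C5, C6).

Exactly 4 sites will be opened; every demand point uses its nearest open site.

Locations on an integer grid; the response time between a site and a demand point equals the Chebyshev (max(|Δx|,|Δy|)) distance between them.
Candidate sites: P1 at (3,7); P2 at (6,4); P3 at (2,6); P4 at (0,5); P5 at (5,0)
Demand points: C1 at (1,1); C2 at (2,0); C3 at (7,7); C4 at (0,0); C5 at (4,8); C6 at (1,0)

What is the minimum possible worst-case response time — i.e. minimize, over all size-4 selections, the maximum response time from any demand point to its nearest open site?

Open {P1, P2, P3, P4}.
  Farthest demand point is C4 at response time 5 (to P4); all others are ≤ 5.
With {P1, P2, P3, P5} the worst case is 5.
With {P1, P2, P4, P5} the worst case is 5.
No size-4 selection achieves below 5.

5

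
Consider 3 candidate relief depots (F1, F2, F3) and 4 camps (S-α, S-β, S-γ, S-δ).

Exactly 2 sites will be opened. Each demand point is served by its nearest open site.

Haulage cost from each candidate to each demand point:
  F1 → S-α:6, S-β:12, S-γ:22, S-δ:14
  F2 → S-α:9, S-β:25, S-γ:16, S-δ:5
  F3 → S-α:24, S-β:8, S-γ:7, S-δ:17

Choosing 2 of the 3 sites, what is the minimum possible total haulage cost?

29

Open {F2, F3}.
  S-α→F2 9, S-β→F3 8, S-γ→F3 7, S-δ→F2 5  ⇒ total 29.
Compare {F1, F3}: total 35.
Compare {F1, F2}: total 39.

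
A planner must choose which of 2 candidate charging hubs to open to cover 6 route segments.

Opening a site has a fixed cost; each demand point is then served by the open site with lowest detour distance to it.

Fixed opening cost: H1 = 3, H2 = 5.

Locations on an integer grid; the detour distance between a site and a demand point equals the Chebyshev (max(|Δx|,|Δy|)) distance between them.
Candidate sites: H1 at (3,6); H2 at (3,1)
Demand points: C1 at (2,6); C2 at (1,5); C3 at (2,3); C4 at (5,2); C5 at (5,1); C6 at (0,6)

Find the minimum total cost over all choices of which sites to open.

20

Open {H1, H2}: assign each demand point to its cheapest open site.
  C1→H1 1, C2→H1 2, C3→H2 2, C4→H2 2, C5→H2 2, C6→H1 3
  detour distance 12, fixed 8 → total 20.
Compare {H1}: detour distance 18 + fixed 3 = 21.
Compare {H2}: detour distance 20 + fixed 5 = 25.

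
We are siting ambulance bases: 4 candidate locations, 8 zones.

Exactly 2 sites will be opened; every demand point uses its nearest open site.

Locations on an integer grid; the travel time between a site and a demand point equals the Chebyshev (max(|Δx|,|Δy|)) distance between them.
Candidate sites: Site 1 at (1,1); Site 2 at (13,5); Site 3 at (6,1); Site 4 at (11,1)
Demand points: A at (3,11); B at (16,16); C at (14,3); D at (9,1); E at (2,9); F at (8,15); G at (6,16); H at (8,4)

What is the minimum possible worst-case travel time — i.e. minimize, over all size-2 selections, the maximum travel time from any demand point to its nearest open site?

11

Open {Site 1, Site 2}.
  Farthest demand point is B at travel time 11 (to Site 2); all others are ≤ 11.
With {Site 2, Site 3} the worst case is 11.
With {Site 2, Site 4} the worst case is 11.
No size-2 selection achieves below 11.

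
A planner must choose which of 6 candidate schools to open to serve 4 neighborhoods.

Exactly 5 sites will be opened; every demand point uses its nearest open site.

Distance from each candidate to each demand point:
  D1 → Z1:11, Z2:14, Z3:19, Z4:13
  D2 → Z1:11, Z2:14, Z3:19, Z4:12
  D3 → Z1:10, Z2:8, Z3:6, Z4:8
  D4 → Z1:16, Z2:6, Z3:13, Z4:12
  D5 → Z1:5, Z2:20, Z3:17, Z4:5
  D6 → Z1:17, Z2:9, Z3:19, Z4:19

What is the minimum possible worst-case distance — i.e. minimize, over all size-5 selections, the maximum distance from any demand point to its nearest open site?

6

Open {D1, D2, D3, D4, D5}.
  Farthest demand point is Z2 at distance 6 (to D4); all others are ≤ 6.
With {D1, D3, D4, D5, D6} the worst case is 6.
With {D2, D3, D4, D5, D6} the worst case is 6.
No size-5 selection achieves below 6.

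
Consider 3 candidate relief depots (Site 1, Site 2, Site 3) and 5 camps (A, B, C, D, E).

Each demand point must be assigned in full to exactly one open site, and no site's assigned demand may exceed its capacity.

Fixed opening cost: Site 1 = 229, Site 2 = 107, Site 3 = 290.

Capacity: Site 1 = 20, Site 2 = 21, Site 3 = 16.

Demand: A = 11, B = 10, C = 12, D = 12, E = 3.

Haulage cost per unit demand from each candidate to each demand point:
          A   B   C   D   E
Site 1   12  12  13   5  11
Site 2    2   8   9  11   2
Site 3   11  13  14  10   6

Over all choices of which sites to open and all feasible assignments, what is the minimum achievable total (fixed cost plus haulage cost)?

Open {Site 1, Site 2, Site 3}; cheapest assignment that respects the capacities:
  Site 1 (cap 20, load 12): D — cost 12×5 = 60
  Site 2 (cap 21, load 21): A, B — cost 11×2 + 10×8 = 102
  Site 3 (cap 16, load 15): C, E — cost 12×14 + 3×6 = 186
  Shipping 348, fixed 626 → total 974.
  Any other capacity-feasible assignment to {Site 1, Site 2, Site 3} ships for at least 348.
Total demand is 48 and no other set of sites has combined capacity ≥ 48, so {Site 1, Site 2, Site 3} is the only feasible choice of open sites. Minimum: 974.

974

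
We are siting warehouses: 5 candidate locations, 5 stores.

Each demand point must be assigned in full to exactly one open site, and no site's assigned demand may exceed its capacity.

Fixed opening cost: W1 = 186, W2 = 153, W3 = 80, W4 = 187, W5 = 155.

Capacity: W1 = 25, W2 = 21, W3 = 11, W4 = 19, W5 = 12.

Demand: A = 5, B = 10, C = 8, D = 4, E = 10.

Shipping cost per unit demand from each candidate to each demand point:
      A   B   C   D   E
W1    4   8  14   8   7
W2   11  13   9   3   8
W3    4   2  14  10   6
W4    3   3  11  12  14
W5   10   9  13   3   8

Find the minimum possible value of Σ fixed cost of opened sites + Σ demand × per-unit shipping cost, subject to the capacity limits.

585

Open {W2, W4}; cheapest assignment that respects the capacities:
  W2 (cap 21, load 18): C, E — cost 8×9 + 10×8 = 152
  W4 (cap 19, load 19): A, B, D — cost 5×3 + 10×3 + 4×12 = 93
  Shipping 245, fixed 340 → total 585.
  Any other capacity-feasible assignment to {W2, W4} ships for at least 245.
Compare {W1, W2}: its best feasible assignment gives total 593.
Compare {W2, W3, W4}: its best feasible assignment gives total 609.
Every other set of open sites that can feasibly serve all demand totals ≥ 593 even under its best assignment. Minimum: 585.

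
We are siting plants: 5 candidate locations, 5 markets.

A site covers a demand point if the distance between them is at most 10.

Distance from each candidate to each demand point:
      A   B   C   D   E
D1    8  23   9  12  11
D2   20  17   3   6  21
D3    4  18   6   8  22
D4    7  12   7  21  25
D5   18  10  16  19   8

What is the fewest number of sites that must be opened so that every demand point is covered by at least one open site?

2

Coverage sets (demand points within 10 of each site):
  D1: {A, C}
  D2: {C, D}
  D3: {A, C, D}
  D4: {A, C}
  D5: {B, E}
No single site covers all 5 demand points.
But {D3, D5} covers everything, so the minimum is 2.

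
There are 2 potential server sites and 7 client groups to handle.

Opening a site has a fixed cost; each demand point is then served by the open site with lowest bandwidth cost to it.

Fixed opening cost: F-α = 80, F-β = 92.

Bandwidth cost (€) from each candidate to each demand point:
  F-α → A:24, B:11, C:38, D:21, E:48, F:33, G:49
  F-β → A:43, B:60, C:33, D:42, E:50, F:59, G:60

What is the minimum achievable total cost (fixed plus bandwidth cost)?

304

Open {F-α}: assign each demand point to its cheapest open site.
  A→F-α 24, B→F-α 11, C→F-α 38, D→F-α 21, E→F-α 48, F→F-α 33, G→F-α 49
  bandwidth cost 224, fixed 80 → total 304.
Compare {F-α, F-β}: bandwidth cost 219 + fixed 172 = 391.
Compare {F-β}: bandwidth cost 347 + fixed 92 = 439.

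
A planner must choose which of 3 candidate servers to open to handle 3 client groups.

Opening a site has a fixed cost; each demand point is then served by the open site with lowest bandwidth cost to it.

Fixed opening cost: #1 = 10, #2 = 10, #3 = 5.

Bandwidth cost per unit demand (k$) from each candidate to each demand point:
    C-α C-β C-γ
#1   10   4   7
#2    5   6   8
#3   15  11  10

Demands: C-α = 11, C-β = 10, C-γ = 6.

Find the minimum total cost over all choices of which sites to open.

157

Open {#1, #2}: assign each demand point to its cheapest open site.
  C-α→#2 11×5=55, C-β→#1 10×4=40, C-γ→#1 6×7=42
  bandwidth cost 137, fixed 20 → total 157.
Compare {#1, #2, #3}: bandwidth cost 137 + fixed 25 = 162.
Compare {#2}: bandwidth cost 163 + fixed 10 = 173.
Compare {#2, #3}: bandwidth cost 163 + fixed 15 = 178.
All other subsets cost ≥ 162. Minimum total cost: 157.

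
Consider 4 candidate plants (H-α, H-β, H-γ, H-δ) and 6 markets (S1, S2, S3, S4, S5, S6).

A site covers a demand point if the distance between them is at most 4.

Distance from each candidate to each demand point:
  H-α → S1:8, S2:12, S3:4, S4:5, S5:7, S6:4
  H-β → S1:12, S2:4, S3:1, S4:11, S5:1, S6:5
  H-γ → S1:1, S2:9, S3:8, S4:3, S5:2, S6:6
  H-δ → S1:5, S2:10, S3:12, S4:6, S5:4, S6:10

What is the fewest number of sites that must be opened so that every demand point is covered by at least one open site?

3

Coverage sets (demand points within 4 of each site):
  H-α: {S3, S6}
  H-β: {S2, S3, S5}
  H-γ: {S1, S4, S5}
  H-δ: {S5}
No 2 sites suffice: every size-2 union leaves at least one demand point uncovered.
But {H-α, H-β, H-γ} covers everything, so the minimum is 3.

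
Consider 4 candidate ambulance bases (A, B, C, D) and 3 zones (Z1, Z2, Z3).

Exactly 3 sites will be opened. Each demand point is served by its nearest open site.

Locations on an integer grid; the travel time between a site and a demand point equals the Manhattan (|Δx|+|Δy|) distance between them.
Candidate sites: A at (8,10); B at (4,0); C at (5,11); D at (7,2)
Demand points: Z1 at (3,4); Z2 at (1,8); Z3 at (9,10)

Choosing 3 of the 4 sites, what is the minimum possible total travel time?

Open {A, B, C}.
  Z1→B 5, Z2→C 7, Z3→A 1  ⇒ total 13.
Compare {A, C, D}: total 14.
Compare {A, B, D}: total 15.
No size-3 selection does better; minimum is 13.

13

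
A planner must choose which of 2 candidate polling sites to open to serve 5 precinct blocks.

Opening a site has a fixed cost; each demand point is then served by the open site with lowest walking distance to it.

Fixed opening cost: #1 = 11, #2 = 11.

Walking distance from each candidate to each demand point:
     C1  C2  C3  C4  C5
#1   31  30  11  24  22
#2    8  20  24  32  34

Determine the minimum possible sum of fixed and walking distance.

107

Open {#1, #2}: assign each demand point to its cheapest open site.
  C1→#2 8, C2→#2 20, C3→#1 11, C4→#1 24, C5→#1 22
  walking distance 85, fixed 22 → total 107.
Compare {#1}: walking distance 118 + fixed 11 = 129.
Compare {#2}: walking distance 118 + fixed 11 = 129.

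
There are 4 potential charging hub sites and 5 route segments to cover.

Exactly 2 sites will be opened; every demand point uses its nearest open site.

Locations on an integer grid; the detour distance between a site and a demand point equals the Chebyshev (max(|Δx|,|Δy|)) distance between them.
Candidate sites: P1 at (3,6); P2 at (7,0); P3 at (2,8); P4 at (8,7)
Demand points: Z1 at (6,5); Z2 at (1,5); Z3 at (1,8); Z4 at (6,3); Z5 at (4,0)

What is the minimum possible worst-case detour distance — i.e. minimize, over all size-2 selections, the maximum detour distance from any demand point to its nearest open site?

Open {P1, P2}.
  Farthest demand point is Z1 at detour distance 3 (to P1); all others are ≤ 3.
With {P2, P3} the worst case is 4.
With {P1, P3} the worst case is 6.
No size-2 selection achieves below 3.

3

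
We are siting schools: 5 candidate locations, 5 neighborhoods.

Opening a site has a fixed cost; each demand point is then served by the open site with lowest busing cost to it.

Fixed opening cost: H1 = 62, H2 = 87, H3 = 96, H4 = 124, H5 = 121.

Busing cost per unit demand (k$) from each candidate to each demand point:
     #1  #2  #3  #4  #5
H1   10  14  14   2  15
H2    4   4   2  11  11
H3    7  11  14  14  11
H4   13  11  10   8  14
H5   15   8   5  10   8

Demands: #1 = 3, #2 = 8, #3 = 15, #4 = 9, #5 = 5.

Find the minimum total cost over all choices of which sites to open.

Open {H1, H2}: assign each demand point to its cheapest open site.
  #1→H2 3×4=12, #2→H2 8×4=32, #3→H2 15×2=30, #4→H1 9×2=18, #5→H2 5×11=55
  busing cost 147, fixed 149 → total 296.
Compare {H2}: busing cost 228 + fixed 87 = 315.
Compare {H1, H2, H3}: busing cost 147 + fixed 245 = 392.
Compare {H1, H2, H5}: busing cost 132 + fixed 270 = 402.
All other subsets cost ≥ 315. Minimum total cost: 296.

296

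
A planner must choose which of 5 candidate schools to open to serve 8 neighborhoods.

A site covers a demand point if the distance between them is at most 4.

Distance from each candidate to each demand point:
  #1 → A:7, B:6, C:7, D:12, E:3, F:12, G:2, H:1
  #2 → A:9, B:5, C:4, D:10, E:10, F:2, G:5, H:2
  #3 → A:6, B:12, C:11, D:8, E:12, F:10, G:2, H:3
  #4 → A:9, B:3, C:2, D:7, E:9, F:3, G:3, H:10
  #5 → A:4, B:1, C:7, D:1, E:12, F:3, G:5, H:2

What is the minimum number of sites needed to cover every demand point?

Coverage sets (demand points within 4 of each site):
  #1: {E, G, H}
  #2: {C, F, H}
  #3: {G, H}
  #4: {B, C, F, G}
  #5: {A, B, D, F, H}
No 2 sites suffice: every size-2 union leaves at least one demand point uncovered.
But {#1, #2, #5} covers everything, so the minimum is 3.

3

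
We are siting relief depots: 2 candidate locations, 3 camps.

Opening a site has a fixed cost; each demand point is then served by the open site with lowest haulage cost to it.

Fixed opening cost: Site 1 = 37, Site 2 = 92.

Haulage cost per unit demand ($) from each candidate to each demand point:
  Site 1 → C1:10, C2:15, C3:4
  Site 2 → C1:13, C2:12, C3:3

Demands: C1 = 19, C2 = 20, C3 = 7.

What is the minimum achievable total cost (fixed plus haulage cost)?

Open {Site 1}: assign each demand point to its cheapest open site.
  C1→Site 1 19×10=190, C2→Site 1 20×15=300, C3→Site 1 7×4=28
  haulage cost 518, fixed 37 → total 555.
Compare {Site 1, Site 2}: haulage cost 451 + fixed 129 = 580.
Compare {Site 2}: haulage cost 508 + fixed 92 = 600.

555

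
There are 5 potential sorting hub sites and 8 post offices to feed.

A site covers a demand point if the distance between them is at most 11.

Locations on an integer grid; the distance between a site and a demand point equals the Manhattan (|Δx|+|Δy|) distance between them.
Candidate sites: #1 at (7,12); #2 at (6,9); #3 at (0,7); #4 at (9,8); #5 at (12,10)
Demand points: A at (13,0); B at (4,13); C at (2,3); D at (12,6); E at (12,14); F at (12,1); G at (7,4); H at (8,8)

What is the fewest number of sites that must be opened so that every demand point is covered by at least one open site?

2

Coverage sets (demand points within 11 of each site):
  #1: {B, D, E, G, H}
  #2: {B, C, D, E, G, H}
  #3: {B, C, G, H}
  #4: {B, D, E, F, G, H}
  #5: {A, B, D, E, F, G, H}
No single site covers all 8 demand points.
But {#2, #5} covers everything, so the minimum is 2.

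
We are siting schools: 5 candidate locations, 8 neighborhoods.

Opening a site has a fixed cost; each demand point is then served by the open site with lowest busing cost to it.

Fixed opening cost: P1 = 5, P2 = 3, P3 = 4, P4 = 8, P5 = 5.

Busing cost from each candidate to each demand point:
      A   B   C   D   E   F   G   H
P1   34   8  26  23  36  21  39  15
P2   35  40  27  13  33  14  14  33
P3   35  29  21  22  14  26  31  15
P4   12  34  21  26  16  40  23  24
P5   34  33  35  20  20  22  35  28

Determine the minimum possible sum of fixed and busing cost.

Open {P1, P2, P4}: assign each demand point to its cheapest open site.
  A→P4 12, B→P1 8, C→P4 21, D→P2 13, E→P4 16, F→P2 14, G→P2 14, H→P1 15
  busing cost 113, fixed 16 → total 129.
Compare {P1, P2, P3, P4}: busing cost 111 + fixed 20 = 131.
Compare {P1, P2, P4, P5}: busing cost 113 + fixed 21 = 134.
Compare {P1, P2, P3, P4, P5}: busing cost 111 + fixed 25 = 136.
All other subsets cost ≥ 131. Minimum total cost: 129.

129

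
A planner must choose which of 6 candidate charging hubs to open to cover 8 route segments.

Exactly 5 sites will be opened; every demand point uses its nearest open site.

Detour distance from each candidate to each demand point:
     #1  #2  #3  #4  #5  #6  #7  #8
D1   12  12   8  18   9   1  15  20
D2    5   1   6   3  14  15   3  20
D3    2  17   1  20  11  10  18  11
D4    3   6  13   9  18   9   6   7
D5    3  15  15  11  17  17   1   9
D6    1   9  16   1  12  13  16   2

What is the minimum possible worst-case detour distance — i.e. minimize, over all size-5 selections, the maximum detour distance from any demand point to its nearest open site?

9

Open {D1, D2, D3, D4, D5}.
  Farthest demand point is #5 at detour distance 9 (to D1); all others are ≤ 9.
With {D1, D2, D3, D4, D6} the worst case is 9.
With {D1, D2, D3, D5, D6} the worst case is 9.
No size-5 selection achieves below 9.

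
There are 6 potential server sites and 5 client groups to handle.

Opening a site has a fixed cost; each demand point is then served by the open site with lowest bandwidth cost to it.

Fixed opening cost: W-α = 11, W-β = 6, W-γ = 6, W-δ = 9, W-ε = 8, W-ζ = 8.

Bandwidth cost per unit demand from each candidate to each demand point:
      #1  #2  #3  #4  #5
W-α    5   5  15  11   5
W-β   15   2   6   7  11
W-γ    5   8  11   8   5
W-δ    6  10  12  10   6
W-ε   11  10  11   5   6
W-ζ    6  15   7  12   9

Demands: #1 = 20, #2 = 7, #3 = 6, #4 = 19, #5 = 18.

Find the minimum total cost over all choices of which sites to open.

355

Open {W-β, W-γ, W-ε}: assign each demand point to its cheapest open site.
  #1→W-γ 20×5=100, #2→W-β 7×2=14, #3→W-β 6×6=36, #4→W-ε 19×5=95, #5→W-γ 18×5=90
  bandwidth cost 335, fixed 20 → total 355.
Compare {W-α, W-β, W-ε}: bandwidth cost 335 + fixed 25 = 360.
Compare {W-β, W-γ, W-ε, W-ζ}: bandwidth cost 335 + fixed 28 = 363.
Compare {W-β, W-γ, W-δ, W-ε}: bandwidth cost 335 + fixed 29 = 364.
All other subsets cost ≥ 360. Minimum total cost: 355.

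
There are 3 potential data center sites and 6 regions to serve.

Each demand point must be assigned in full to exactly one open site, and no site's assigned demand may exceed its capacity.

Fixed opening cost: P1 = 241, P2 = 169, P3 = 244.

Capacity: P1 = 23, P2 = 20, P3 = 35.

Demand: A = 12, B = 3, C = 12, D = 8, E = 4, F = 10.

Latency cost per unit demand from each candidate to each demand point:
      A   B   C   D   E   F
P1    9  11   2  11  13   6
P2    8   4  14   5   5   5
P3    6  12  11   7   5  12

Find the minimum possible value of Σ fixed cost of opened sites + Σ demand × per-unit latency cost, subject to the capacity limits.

753

Open {P1, P3}; cheapest assignment that respects the capacities:
  P1 (cap 23, load 22): C, F — cost 12×2 + 10×6 = 84
  P3 (cap 35, load 27): A, B, D, E — cost 12×6 + 3×12 + 8×7 + 4×5 = 184
  Shipping 268, fixed 485 → total 753.
  Any other capacity-feasible assignment to {P1, P3} ships for at least 268.
Compare {P2, P3}: its best feasible assignment gives total 755.
Compare {P1, P2, P3}: its best feasible assignment gives total 882.
Every other set of open sites that can feasibly serve all demand totals ≥ 755 even under its best assignment. Minimum: 753.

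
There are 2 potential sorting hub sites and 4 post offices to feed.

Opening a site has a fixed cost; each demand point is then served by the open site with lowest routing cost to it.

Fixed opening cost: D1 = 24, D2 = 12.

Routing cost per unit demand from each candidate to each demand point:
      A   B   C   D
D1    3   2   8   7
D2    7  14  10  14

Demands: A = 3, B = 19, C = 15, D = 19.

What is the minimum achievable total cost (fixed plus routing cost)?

Open {D1}: assign each demand point to its cheapest open site.
  A→D1 3×3=9, B→D1 19×2=38, C→D1 15×8=120, D→D1 19×7=133
  routing cost 300, fixed 24 → total 324.
Compare {D1, D2}: routing cost 300 + fixed 36 = 336.
Compare {D2}: routing cost 703 + fixed 12 = 715.

324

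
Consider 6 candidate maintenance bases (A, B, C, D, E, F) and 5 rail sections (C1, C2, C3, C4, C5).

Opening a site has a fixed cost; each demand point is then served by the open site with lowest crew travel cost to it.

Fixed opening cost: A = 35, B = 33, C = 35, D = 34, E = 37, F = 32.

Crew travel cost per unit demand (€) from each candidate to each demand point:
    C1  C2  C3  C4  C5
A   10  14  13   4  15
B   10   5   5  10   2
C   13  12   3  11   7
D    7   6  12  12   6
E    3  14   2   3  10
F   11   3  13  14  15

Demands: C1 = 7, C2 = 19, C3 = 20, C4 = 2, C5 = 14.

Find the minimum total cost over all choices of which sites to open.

Open {B, E, F}: assign each demand point to its cheapest open site.
  C1→E 7×3=21, C2→F 19×3=57, C3→E 20×2=40, C4→E 2×3=6, C5→B 14×2=28
  crew travel cost 152, fixed 102 → total 254.
Compare {B, E}: crew travel cost 190 + fixed 70 = 260.
Compare {B, D, E, F}: crew travel cost 152 + fixed 136 = 288.
Compare {A, B, E, F}: crew travel cost 152 + fixed 137 = 289.
All other subsets cost ≥ 260. Minimum total cost: 254.

254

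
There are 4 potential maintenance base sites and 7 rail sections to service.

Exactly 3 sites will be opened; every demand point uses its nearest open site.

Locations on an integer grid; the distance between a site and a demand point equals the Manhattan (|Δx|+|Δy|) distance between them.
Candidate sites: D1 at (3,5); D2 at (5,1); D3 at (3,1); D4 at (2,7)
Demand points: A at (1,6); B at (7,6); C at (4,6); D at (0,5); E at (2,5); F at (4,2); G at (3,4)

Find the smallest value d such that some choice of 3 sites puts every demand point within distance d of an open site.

Open {D1, D2, D3}.
  Farthest demand point is B at distance 5 (to D1); all others are ≤ 5.
With {D1, D2, D4} the worst case is 5.
With {D1, D3, D4} the worst case is 5.
No size-3 selection achieves below 5.

5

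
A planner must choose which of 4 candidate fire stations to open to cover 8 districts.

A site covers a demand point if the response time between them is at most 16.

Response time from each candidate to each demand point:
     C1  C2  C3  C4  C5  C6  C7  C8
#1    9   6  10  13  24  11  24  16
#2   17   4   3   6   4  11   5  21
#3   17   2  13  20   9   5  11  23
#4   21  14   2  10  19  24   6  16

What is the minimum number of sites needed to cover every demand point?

2

Coverage sets (demand points within 16 of each site):
  #1: {C1, C2, C3, C4, C6, C8}
  #2: {C2, C3, C4, C5, C6, C7}
  #3: {C2, C3, C5, C6, C7}
  #4: {C2, C3, C4, C7, C8}
No single site covers all 8 demand points.
But {#1, #2} covers everything, so the minimum is 2.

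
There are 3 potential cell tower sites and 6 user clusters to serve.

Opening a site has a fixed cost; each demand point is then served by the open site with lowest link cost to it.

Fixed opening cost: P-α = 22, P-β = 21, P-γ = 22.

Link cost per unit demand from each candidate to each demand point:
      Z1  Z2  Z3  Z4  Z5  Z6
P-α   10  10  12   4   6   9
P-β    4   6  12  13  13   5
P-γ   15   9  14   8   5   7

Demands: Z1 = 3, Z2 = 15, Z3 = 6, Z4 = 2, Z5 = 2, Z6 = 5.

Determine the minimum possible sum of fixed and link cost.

Open {P-α, P-β}: assign each demand point to its cheapest open site.
  Z1→P-β 3×4=12, Z2→P-β 15×6=90, Z3→P-α 6×12=72, Z4→P-α 2×4=8, Z5→P-α 2×6=12, Z6→P-β 5×5=25
  link cost 219, fixed 43 → total 262.
Compare {P-β, P-γ}: link cost 225 + fixed 43 = 268.
Compare {P-β}: link cost 251 + fixed 21 = 272.
Compare {P-α, P-β, P-γ}: link cost 217 + fixed 65 = 282.
All other subsets cost ≥ 268. Minimum total cost: 262.

262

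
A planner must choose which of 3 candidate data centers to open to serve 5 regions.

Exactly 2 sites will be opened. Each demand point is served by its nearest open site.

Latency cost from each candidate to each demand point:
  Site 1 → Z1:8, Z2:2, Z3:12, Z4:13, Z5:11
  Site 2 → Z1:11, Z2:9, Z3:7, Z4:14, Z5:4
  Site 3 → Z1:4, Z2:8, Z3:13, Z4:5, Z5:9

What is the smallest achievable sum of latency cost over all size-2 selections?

Open {Site 2, Site 3}.
  Z1→Site 3 4, Z2→Site 3 8, Z3→Site 2 7, Z4→Site 3 5, Z5→Site 2 4  ⇒ total 28.
Compare {Site 1, Site 3}: total 32.
Compare {Site 1, Site 2}: total 34.

28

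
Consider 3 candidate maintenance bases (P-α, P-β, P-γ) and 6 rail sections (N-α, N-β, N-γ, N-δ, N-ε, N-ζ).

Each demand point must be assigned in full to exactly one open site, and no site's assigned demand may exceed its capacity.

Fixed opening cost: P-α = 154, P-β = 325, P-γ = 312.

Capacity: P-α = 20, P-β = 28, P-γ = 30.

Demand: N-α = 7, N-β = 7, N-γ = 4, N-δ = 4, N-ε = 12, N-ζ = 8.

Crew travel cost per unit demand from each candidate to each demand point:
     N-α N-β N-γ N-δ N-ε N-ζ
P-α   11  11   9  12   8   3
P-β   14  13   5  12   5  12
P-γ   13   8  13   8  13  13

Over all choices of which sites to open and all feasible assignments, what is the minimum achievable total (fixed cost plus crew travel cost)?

Open {P-α, P-β}; cheapest assignment that respects the capacities:
  P-α (cap 20, load 19): N-α, N-δ, N-ζ — cost 7×11 + 4×12 + 8×3 = 149
  P-β (cap 28, load 23): N-β, N-γ, N-ε — cost 7×13 + 4×5 + 12×5 = 171
  Shipping 320, fixed 479 → total 799.
  Any other capacity-feasible assignment to {P-α, P-β} ships for at least 320.
Compare {P-α, P-γ}: its best feasible assignment gives total 817.
Compare {P-β, P-γ}: its best feasible assignment gives total 992.
Every other set of open sites that can feasibly serve all demand totals ≥ 817 even under its best assignment. Minimum: 799.

799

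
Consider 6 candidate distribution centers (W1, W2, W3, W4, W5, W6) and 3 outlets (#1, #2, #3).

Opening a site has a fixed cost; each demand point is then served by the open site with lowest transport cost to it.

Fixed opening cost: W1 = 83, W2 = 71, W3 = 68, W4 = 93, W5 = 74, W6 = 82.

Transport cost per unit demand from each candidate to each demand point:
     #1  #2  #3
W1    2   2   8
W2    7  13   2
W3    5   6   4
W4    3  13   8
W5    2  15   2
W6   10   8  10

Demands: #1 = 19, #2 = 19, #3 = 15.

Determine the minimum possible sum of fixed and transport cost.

260

Open {W1, W2}: assign each demand point to its cheapest open site.
  #1→W1 19×2=38, #2→W1 19×2=38, #3→W2 15×2=30
  transport cost 106, fixed 154 → total 260.
Compare {W1, W5}: transport cost 106 + fixed 157 = 263.
Compare {W1}: transport cost 196 + fixed 83 = 279.
Compare {W1, W3}: transport cost 136 + fixed 151 = 287.
All other subsets cost ≥ 263. Minimum total cost: 260.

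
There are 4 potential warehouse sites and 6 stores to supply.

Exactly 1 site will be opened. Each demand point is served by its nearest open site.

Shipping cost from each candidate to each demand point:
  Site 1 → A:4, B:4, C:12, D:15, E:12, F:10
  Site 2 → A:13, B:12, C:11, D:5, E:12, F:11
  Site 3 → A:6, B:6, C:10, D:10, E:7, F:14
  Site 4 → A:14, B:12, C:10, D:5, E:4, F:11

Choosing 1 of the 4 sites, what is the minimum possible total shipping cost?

Open {Site 3}.
  A→Site 3 6, B→Site 3 6, C→Site 3 10, D→Site 3 10, E→Site 3 7, F→Site 3 14  ⇒ total 53.
Compare {Site 4}: total 56.
Compare {Site 1}: total 57.
No size-1 selection does better; minimum is 53.

53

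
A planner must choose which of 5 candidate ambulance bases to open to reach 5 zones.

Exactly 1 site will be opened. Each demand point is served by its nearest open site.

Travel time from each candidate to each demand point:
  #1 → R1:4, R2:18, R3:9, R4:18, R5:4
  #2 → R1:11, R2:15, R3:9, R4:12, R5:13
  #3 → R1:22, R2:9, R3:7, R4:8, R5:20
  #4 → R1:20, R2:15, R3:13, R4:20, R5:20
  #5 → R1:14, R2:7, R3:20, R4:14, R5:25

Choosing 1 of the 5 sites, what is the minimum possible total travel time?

53

Open {#1}.
  R1→#1 4, R2→#1 18, R3→#1 9, R4→#1 18, R5→#1 4  ⇒ total 53.
Compare {#2}: total 60.
Compare {#3}: total 66.
No size-1 selection does better; minimum is 53.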